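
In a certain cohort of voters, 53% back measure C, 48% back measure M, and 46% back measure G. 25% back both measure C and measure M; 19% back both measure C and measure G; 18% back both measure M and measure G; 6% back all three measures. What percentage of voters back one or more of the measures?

91%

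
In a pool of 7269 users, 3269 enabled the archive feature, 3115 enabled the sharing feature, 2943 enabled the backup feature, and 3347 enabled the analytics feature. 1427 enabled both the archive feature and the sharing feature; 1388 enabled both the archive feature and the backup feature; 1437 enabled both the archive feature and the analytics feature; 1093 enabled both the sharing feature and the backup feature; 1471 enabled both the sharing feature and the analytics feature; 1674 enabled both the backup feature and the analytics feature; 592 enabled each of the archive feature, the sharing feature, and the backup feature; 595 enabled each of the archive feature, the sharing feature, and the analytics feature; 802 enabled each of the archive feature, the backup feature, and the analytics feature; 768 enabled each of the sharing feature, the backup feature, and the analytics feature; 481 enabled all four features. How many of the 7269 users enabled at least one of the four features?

Using inclusion–exclusion:
N(≥1) = 3269 + 3115 + 2943 + 3347 − 1427 − 1388 − 1437 − 1093 − 1471 − 1674 + 592 + 595 + 802 + 768 − 481 = 6460

6460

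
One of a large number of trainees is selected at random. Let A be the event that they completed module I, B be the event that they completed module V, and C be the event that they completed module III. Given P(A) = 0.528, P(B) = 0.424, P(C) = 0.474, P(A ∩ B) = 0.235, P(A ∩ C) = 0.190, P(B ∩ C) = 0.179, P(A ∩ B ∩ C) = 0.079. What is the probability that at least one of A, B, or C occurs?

0.901

Inclusion–exclusion gives
P(A ∪ B ∪ C) = 0.528 + 0.424 + 0.474 − 0.235 − 0.190 − 0.179 + 0.079 = 0.901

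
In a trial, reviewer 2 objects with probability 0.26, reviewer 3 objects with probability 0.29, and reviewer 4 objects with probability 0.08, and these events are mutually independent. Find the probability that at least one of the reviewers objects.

0.516632

Since the events are independent, P(none) is the product of the individual non-occurrence probabilities.
P(none) = (1 − 0.26) × (1 − 0.29) × (1 − 0.08) = 0.74 × 0.71 × 0.92 = 0.483368
P(at least one) = 1 − 0.483368 = 0.516632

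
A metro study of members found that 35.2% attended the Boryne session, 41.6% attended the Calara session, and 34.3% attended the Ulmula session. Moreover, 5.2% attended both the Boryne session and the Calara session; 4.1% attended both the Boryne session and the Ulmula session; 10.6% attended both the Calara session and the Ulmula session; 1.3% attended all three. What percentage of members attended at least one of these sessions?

92.5%

By inclusion-exclusion,
P(at least one) = 35.2 + 41.6 + 34.3 − 5.2 − 4.1 − 10.6 + 1.3 = 92.5%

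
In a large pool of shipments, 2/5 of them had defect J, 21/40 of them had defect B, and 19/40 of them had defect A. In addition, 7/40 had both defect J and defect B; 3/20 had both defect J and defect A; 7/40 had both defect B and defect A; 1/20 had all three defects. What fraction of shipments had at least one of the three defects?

19/20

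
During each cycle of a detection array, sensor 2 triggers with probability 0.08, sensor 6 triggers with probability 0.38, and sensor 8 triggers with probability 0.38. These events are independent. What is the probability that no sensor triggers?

0.353648

Independence gives P(none) = ∏(1 − pᵢ).
P(none) = (1 − 0.08) × (1 − 0.38) × (1 − 0.38) = 0.92 × 0.62 × 0.62 = 0.353648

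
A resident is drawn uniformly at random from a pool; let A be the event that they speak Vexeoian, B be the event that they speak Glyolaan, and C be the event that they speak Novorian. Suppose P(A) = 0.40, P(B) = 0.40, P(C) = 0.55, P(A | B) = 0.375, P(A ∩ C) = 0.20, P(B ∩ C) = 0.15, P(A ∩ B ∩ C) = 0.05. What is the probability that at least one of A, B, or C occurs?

P(A ∩ B) = P(B)·P(A|B) = 0.40 × 0.375 = 0.15
P(A ∪ B ∪ C) = 0.40 + 0.40 + 0.55 − 0.15 − 0.20 − 0.15 + 0.05 = 0.90

0.90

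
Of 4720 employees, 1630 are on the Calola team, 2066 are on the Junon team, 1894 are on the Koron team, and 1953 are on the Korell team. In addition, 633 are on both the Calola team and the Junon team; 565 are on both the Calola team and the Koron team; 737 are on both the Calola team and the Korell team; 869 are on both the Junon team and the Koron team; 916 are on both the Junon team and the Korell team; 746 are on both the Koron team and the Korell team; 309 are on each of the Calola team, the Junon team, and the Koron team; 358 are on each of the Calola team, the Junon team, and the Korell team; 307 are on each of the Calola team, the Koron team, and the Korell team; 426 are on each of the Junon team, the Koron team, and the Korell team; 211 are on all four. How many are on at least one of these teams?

Inclusion–exclusion gives
|union| = 1630 + 2066 + 1894 + 1953 − 633 − 565 − 737 − 869 − 916 − 746 + 309 + 358 + 307 + 426 − 211 = 4266

4266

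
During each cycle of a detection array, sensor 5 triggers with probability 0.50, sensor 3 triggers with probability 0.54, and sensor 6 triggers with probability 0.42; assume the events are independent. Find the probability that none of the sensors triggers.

0.1334

P(none) = (1 − 0.50) × (1 − 0.54) × (1 − 0.42) = 0.50 × 0.46 × 0.58 = 0.1334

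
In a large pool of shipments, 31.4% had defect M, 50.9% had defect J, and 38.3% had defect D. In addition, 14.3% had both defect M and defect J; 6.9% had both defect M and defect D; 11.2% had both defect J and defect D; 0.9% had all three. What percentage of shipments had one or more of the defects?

By inclusion–exclusion:
P(union) = 31.4 + 50.9 + 38.3 − 14.3 − 6.9 − 11.2 + 0.9 = 89.1%

89.1%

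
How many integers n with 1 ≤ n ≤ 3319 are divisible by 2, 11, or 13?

1926

⌊3319/2⌋ + ⌊3319/11⌋ + ⌊3319/13⌋ − ⌊3319/22⌋ − ⌊3319/26⌋ − ⌊3319/143⌋ + ⌊3319/286⌋ = 1659 + 301 + 255 − 150 − 127 − 23 + 11 = 1926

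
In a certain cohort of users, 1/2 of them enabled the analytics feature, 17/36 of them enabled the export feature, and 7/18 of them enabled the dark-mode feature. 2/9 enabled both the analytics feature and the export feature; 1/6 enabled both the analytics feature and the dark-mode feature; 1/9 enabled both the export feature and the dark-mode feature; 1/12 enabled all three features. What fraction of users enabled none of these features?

1/18

P(at least one) = 1/2 + 17/36 + 7/18 − 2/9 − 1/6 − 1/9 + 1/12 = 17/18
P(none) = 1 − 17/18 = 1/18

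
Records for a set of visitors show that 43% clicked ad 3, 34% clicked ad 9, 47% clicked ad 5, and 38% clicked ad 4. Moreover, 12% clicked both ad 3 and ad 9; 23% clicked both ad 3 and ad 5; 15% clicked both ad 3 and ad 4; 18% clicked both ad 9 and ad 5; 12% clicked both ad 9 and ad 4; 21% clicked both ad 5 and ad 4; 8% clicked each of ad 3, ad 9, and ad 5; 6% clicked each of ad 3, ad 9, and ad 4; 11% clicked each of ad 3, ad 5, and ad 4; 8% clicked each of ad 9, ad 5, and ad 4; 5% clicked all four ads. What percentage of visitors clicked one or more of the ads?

By inclusion–exclusion:
P(at least one) = 43 + 34 + 47 + 38 − 12 − 23 − 15 − 18 − 12 − 21 + 8 + 6 + 11 + 8 − 5 = 89%

89%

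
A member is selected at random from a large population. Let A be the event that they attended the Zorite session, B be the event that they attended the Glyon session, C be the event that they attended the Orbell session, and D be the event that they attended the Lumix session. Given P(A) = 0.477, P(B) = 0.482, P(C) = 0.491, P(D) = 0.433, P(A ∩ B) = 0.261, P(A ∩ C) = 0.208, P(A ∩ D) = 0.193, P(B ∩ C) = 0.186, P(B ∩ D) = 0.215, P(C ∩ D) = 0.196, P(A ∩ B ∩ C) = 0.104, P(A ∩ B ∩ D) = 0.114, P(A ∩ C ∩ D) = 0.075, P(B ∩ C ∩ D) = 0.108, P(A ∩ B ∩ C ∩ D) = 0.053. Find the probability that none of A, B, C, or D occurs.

0.028

P(A ∪ B ∪ C ∪ D) = 0.477 + 0.482 + 0.491 + 0.433 − 0.261 − 0.208 − 0.193 − 0.186 − 0.215 − 0.196 + 0.104 + 0.114 + 0.075 + 0.108 − 0.053 = 0.972
P(none) = 1 − 0.972 = 0.028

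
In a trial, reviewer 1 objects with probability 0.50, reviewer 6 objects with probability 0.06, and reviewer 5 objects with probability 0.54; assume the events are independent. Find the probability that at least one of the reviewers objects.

P(none) = (1 − 0.50) × (1 − 0.06) × (1 − 0.54) = 0.50 × 0.94 × 0.46 = 0.2162
P(at least one) = 1 − 0.2162 = 0.7838

0.7838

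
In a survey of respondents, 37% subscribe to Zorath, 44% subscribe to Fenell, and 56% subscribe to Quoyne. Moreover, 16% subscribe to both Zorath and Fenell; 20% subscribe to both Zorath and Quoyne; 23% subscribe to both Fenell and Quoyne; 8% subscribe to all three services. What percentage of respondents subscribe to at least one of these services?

86%

P(at least one) = 37 + 44 + 56 − 16 − 20 − 23 + 8 = 86%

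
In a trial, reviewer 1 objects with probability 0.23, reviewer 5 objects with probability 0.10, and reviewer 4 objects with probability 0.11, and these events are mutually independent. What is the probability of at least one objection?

0.38323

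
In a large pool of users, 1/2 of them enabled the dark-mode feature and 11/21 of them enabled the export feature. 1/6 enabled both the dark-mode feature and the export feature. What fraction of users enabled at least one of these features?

6/7

By inclusion–exclusion:
P(union) = 1/2 + 11/21 − 1/6 = 6/7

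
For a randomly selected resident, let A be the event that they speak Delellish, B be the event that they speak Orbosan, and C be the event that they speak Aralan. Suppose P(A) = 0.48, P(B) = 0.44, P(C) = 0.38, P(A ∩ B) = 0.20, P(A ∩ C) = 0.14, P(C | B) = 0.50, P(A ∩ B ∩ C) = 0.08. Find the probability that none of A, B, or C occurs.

0.18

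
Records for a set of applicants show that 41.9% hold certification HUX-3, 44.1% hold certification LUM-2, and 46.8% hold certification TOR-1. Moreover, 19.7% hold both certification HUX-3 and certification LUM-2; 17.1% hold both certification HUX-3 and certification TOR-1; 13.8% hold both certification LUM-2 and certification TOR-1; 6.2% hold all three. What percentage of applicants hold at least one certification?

88.4%

By inclusion–exclusion:
P(union) = 41.9 + 44.1 + 46.8 − 19.7 − 17.1 − 13.8 + 6.2 = 88.4%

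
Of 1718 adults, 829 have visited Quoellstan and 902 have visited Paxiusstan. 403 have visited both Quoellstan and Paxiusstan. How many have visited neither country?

390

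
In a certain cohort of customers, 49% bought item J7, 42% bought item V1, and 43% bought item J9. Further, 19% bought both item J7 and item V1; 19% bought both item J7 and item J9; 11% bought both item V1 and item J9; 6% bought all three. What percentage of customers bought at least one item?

91%

Inclusion–exclusion gives
P(≥1) = 49 + 42 + 43 − 19 − 19 − 11 + 6 = 91%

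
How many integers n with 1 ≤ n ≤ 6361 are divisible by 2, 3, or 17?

4365

⌊6361/2⌋ + ⌊6361/3⌋ + ⌊6361/17⌋ − ⌊6361/6⌋ − ⌊6361/34⌋ − ⌊6361/51⌋ + ⌊6361/102⌋ = 3180 + 2120 + 374 − 1060 − 187 − 124 + 62 = 4365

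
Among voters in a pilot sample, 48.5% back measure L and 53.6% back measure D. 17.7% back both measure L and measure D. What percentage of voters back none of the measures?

15.6%

Using inclusion–exclusion:
P(union) = 48.5 + 53.6 − 17.7 = 84.4%
P(none) = 100% − 84.4% = 15.6%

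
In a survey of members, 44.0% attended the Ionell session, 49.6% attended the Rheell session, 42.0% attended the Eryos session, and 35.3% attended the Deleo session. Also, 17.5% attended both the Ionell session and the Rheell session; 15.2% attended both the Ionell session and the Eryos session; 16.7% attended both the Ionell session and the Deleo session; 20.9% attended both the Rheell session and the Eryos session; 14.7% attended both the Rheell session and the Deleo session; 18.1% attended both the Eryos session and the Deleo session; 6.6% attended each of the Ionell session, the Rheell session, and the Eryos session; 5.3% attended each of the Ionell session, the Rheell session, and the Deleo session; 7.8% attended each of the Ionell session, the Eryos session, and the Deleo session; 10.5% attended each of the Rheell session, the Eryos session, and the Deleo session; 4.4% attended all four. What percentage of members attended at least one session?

93.6%

P(at least one) = 44.0 + 49.6 + 42.0 + 35.3 − 17.5 − 15.2 − 16.7 − 20.9 − 14.7 − 18.1 + 6.6 + 5.3 + 7.8 + 10.5 − 4.4 = 93.6%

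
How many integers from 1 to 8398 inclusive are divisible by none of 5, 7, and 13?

By inclusion–exclusion:
floor(8398/5) + floor(8398/7) + floor(8398/13) − floor(8398/35) − floor(8398/65) − floor(8398/91) + floor(8398/455) = 1679 + 1199 + 646 − 239 − 129 − 92 + 18 = 3082
8398 − 3082 = 5316

5316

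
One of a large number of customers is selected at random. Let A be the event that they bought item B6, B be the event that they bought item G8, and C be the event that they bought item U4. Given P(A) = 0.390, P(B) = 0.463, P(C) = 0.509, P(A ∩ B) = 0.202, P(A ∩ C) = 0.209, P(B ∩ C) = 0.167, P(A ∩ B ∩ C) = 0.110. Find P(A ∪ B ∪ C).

0.894

By inclusion-exclusion,
P(A ∪ B ∪ C) = 0.390 + 0.463 + 0.509 − 0.202 − 0.209 − 0.167 + 0.110 = 0.894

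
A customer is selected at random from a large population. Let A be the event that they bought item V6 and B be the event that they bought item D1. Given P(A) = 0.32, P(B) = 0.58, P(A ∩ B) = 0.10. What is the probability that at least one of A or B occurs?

By inclusion–exclusion:
P(A ∪ B) = 0.32 + 0.58 − 0.10 = 0.80

0.80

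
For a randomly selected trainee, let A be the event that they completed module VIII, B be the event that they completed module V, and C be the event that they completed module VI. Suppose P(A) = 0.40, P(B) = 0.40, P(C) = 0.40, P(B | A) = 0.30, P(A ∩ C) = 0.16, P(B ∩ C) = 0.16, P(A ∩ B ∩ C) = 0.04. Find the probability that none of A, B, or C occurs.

0.20

P(A ∩ B) = P(A)·P(B|A) = 0.40 × 0.30 = 0.12
P(A ∪ B ∪ C) = 0.40 + 0.40 + 0.40 − 0.12 − 0.16 − 0.16 + 0.04 = 0.80
P(none) = 1 − 0.80 = 0.20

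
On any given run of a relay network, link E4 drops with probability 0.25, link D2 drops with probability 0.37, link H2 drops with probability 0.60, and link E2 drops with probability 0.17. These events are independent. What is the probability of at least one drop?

P(none) = (1 − 0.25) × (1 − 0.37) × (1 − 0.60) × (1 − 0.17) = 0.75 × 0.63 × 0.40 × 0.83 = 0.15687
P(at least one) = 1 − 0.15687 = 0.84313

0.84313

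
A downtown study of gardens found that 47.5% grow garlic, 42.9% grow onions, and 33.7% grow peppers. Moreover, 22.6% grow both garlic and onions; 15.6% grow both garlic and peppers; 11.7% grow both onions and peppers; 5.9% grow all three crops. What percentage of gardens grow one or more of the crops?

P(at least one) = 47.5 + 42.9 + 33.7 − 22.6 − 15.6 − 11.7 + 5.9 = 80.1%

80.1%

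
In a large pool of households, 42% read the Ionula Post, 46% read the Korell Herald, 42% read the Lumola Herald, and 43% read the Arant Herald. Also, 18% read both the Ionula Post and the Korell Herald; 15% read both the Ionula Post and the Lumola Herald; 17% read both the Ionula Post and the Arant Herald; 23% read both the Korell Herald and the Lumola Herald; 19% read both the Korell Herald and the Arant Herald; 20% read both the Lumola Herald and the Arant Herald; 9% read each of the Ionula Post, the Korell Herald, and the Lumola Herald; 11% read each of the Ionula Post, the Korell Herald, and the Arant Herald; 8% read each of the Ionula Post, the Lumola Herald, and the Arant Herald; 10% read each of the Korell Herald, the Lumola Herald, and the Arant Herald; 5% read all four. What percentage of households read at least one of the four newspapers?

94%

By inclusion-exclusion,
P(union) = 42 + 46 + 42 + 43 − 18 − 15 − 17 − 23 − 19 − 20 + 9 + 11 + 8 + 10 − 5 = 94%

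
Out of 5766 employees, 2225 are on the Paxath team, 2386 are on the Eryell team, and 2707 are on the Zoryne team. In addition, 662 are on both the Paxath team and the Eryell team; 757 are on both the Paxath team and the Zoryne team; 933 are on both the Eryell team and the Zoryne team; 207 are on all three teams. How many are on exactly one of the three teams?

|exactly one| = 2225 + 2386 + 2707 − 2·662 − 2·757 − 2·933 + 3·207 = 3235

3235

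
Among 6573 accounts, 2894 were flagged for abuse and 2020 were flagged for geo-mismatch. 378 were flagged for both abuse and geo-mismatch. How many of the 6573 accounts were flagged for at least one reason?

4536

|at least one| = 2894 + 2020 − 378 = 4536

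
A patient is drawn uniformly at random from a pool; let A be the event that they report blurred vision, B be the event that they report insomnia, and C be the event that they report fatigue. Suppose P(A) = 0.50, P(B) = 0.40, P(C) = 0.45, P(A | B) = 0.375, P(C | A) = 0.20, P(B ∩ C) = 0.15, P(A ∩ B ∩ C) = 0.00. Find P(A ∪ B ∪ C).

0.95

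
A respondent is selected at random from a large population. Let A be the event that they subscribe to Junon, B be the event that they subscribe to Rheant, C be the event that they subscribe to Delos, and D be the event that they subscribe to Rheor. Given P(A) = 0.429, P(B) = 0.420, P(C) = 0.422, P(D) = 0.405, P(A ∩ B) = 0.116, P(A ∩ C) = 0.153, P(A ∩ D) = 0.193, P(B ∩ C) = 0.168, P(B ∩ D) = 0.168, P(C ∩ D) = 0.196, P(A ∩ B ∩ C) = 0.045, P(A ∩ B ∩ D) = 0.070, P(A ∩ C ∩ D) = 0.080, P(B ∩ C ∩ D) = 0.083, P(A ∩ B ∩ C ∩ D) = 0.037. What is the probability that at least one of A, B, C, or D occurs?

P(A ∪ B ∪ C ∪ D) = 0.429 + 0.420 + 0.422 + 0.405 − 0.116 − 0.153 − 0.193 − 0.168 − 0.168 − 0.196 + 0.045 + 0.070 + 0.080 + 0.083 − 0.037 = 0.923

0.923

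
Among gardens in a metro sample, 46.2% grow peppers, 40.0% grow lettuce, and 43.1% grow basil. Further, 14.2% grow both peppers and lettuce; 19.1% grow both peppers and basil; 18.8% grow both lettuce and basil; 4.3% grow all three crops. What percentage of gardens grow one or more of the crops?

P(union) = 46.2 + 40.0 + 43.1 − 14.2 − 19.1 − 18.8 + 4.3 = 81.5%

81.5%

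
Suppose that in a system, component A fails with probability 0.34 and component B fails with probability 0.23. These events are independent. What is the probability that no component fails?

0.5082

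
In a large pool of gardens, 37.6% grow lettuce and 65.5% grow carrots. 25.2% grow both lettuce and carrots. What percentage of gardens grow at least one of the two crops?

By inclusion–exclusion:
P(at least one) = 37.6 + 65.5 − 25.2 = 77.9%

77.9%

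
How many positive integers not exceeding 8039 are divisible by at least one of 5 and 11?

2191

Inclusion–exclusion gives
floor(8039/5) + floor(8039/11) − floor(8039/55) = 1607 + 730 − 146 = 2191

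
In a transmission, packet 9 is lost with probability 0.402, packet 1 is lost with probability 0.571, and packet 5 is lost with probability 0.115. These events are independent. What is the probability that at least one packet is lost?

0.77296033

P(none) = (1 − 0.402) × (1 − 0.571) × (1 − 0.115) = 0.598 × 0.429 × 0.885 = 0.22703967
P(at least one) = 1 − 0.22703967 = 0.77296033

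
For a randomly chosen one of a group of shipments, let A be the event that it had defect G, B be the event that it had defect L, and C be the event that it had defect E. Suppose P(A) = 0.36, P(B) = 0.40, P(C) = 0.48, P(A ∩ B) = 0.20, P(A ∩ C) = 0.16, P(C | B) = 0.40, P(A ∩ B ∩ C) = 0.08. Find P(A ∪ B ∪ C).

0.80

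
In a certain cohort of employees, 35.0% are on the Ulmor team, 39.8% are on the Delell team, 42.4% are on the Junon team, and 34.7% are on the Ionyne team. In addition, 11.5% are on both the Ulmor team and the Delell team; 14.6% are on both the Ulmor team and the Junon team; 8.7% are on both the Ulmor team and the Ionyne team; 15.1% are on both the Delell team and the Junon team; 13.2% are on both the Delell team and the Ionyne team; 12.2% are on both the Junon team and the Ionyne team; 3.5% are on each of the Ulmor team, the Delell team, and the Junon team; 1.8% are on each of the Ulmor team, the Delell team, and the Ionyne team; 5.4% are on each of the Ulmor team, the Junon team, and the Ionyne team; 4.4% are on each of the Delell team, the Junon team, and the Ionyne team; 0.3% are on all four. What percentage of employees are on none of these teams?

8.6%

Using inclusion–exclusion:
P(≥1) = 35.0 + 39.8 + 42.4 + 34.7 − 11.5 − 14.6 − 8.7 − 15.1 − 13.2 − 12.2 + 3.5 + 1.8 + 5.4 + 4.4 − 0.3 = 91.4%
P(none) = 100% − 91.4% = 8.6%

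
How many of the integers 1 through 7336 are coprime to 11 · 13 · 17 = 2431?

5795

By inclusion-exclusion,
666 + 564 + 431 − 51 − 39 − 33 + 3 = 1541
7336 − 1541 = 5795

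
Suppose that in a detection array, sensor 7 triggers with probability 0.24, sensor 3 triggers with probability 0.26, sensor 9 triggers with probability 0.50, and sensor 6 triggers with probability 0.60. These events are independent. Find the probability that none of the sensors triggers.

P(none) = (1 − 0.24) × (1 − 0.26) × (1 − 0.50) × (1 − 0.60) = 0.76 × 0.74 × 0.50 × 0.40 = 0.11248

0.11248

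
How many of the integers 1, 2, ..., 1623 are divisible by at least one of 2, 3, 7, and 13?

1194

Apply inclusion-exclusion:
811 + 541 + 231 + 124 − 270 − 115 − 62 − 77 − 41 − 17 + 38 + 20 + 8 + 5 − 2 = 1194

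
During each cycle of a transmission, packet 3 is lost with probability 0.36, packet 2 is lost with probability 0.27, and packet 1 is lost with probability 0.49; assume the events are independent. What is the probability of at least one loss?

0.761728

Independence gives P(none) = ∏(1 − pᵢ).
P(none) = (1 − 0.36) × (1 − 0.27) × (1 − 0.49) = 0.64 × 0.73 × 0.51 = 0.238272
P(at least one) = 1 − 0.238272 = 0.761728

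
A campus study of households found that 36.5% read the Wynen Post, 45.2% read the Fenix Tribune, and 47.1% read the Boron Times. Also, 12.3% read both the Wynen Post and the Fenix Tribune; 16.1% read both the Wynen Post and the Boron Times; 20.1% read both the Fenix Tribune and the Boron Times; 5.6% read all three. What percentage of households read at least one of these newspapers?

By inclusion-exclusion,
P(union) = 36.5 + 45.2 + 47.1 − 12.3 − 16.1 − 20.1 + 5.6 = 85.9%

85.9%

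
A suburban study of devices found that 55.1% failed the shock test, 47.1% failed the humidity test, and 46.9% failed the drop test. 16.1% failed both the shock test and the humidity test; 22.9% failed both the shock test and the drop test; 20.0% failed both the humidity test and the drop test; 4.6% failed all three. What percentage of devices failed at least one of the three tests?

94.7%

P(at least one) = 55.1 + 47.1 + 46.9 − 16.1 − 22.9 − 20.0 + 4.6 = 94.7%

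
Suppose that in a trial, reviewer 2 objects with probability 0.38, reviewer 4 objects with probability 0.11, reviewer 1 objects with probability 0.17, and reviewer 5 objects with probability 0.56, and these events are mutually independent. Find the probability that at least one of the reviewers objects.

0.79848264

Since the events are independent, P(none) is the product of the individual non-occurrence probabilities.
P(none) = (1 − 0.38) × (1 − 0.11) × (1 − 0.17) × (1 − 0.56) = 0.62 × 0.89 × 0.83 × 0.44 = 0.20151736
P(at least one) = 1 − 0.20151736 = 0.79848264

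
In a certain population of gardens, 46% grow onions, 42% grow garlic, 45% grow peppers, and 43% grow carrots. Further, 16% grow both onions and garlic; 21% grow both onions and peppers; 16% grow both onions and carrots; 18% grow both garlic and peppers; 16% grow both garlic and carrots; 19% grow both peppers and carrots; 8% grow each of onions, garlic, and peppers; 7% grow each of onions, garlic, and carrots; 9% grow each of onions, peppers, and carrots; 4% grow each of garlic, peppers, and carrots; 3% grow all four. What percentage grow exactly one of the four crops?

P(exactly one) = 46 + 42 + 45 + 43 − 2·16 − 2·21 − 2·16 − 2·18 − 2·16 − 2·19 + 3·8 + 3·7 + 3·9 + 3·4 − 4·3 = 36%

36%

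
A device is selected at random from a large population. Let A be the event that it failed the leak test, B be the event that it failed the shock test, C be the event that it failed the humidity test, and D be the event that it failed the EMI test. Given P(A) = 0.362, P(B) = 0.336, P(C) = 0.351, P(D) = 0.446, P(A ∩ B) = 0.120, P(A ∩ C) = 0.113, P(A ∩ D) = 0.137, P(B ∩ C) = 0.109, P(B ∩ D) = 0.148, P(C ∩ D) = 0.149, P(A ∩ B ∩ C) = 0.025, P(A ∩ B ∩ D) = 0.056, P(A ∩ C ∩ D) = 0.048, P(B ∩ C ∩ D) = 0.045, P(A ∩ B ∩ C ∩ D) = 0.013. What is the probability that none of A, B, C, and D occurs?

0.120

P(A ∪ B ∪ C ∪ D) = 0.362 + 0.336 + 0.351 + 0.446 − 0.120 − 0.113 − 0.137 − 0.109 − 0.148 − 0.149 + 0.025 + 0.056 + 0.048 + 0.045 − 0.013 = 0.880
P(none) = 1 − 0.880 = 0.120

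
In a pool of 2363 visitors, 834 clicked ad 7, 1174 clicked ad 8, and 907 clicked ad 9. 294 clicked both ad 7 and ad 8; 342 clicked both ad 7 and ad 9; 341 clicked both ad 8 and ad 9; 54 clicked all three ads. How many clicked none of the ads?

|union| = 834 + 1174 + 907 − 294 − 342 − 341 + 54 = 1992
None: 2363 − 1992 = 371

371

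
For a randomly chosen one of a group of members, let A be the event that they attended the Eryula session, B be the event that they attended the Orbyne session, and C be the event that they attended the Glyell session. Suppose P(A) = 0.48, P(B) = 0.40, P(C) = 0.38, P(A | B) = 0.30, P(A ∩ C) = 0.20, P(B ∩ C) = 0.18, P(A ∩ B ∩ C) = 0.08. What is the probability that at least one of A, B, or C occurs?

0.84

P(A ∩ B) = P(B)·P(A|B) = 0.40 × 0.30 = 0.12
Inclusion–exclusion gives
P(A ∪ B ∪ C) = 0.48 + 0.40 + 0.38 − 0.12 − 0.20 − 0.18 + 0.08 = 0.84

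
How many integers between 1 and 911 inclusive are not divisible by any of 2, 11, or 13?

383

Apply inclusion-exclusion:
455 + 82 + 70 − 41 − 35 − 6 + 3 = 528
911 − 528 = 383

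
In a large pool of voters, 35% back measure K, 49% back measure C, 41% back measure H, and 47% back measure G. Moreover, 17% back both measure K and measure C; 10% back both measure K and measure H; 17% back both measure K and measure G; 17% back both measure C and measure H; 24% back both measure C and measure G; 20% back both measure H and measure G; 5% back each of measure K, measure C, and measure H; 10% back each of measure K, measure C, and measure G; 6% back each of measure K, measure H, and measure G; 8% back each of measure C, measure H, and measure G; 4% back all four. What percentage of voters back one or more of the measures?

Using inclusion–exclusion:
P(≥1) = 35 + 49 + 41 + 47 − 17 − 10 − 17 − 17 − 24 − 20 + 5 + 10 + 6 + 8 − 4 = 92%

92%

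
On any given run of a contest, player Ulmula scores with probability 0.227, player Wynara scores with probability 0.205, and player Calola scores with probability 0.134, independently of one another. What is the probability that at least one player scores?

0.46781269

P(none) = (1 − 0.227) × (1 − 0.205) × (1 − 0.134) = 0.773 × 0.795 × 0.866 = 0.53218731
P(at least one) = 1 − 0.53218731 = 0.46781269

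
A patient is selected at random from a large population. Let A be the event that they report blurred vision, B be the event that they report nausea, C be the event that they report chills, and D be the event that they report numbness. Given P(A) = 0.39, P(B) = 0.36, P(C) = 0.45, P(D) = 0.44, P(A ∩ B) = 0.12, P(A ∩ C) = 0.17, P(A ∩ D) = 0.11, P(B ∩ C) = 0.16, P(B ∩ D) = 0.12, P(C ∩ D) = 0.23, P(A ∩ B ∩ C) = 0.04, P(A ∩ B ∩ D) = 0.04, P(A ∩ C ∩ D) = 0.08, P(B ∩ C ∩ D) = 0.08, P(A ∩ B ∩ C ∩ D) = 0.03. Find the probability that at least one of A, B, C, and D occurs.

P(A ∪ B ∪ C ∪ D) = 0.39 + 0.36 + 0.45 + 0.44 − 0.12 − 0.17 − 0.11 − 0.16 − 0.12 − 0.23 + 0.04 + 0.04 + 0.08 + 0.08 − 0.03 = 0.94

0.94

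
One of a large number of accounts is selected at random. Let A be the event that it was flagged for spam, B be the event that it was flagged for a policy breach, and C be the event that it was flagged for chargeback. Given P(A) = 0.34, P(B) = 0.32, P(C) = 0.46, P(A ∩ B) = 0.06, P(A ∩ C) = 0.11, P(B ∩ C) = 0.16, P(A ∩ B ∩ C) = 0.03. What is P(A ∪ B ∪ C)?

0.82

Using inclusion–exclusion:
P(A ∪ B ∪ C) = 0.34 + 0.32 + 0.46 − 0.06 − 0.11 − 0.16 + 0.03 = 0.82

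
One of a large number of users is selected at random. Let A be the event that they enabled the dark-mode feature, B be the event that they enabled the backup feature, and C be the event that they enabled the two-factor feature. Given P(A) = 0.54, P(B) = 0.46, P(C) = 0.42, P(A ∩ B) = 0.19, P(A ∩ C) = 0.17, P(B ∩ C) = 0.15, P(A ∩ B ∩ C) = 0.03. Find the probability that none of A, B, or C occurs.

0.06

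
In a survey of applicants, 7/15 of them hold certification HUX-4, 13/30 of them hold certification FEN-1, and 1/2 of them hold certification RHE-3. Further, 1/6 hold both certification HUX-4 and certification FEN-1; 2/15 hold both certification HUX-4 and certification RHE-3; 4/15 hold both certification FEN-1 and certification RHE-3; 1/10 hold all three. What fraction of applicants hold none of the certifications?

1/15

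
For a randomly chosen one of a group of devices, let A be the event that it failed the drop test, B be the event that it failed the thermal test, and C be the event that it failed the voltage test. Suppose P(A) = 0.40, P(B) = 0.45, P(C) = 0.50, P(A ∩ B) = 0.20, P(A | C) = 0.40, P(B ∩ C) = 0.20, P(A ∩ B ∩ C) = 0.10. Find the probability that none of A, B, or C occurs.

0.15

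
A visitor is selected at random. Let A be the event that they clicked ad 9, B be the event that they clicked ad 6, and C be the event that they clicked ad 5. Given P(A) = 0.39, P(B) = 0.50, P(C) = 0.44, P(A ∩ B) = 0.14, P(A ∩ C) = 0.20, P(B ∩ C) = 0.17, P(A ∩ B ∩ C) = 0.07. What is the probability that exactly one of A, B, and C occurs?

0.52

By inclusion–exclusion (exactly-one form):
P(exactly one) = 0.39 + 0.50 + 0.44 − 2·0.14 − 2·0.20 − 2·0.17 + 3·0.07 = 0.52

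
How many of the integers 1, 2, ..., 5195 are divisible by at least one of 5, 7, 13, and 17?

2100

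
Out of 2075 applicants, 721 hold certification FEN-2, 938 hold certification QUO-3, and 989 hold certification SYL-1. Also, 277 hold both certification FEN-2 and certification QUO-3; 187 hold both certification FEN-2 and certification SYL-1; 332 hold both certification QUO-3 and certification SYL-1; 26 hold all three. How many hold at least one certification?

1878

Using inclusion–exclusion:
|at least one| = 721 + 938 + 989 − 277 − 187 − 332 + 26 = 1878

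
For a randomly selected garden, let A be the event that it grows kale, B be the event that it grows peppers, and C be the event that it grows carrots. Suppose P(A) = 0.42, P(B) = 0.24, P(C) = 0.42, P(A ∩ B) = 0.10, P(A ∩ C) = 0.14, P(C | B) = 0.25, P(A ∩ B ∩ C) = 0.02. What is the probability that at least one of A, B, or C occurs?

P(B ∩ C) = P(B)·P(C|B) = 0.24 × 0.25 = 0.06
By inclusion-exclusion,
P(A ∪ B ∪ C) = 0.42 + 0.24 + 0.42 − 0.10 − 0.14 − 0.06 + 0.02 = 0.80

0.80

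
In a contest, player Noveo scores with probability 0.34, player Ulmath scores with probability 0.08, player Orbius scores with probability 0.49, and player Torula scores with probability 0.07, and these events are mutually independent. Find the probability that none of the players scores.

0.28799496

P(none) = (1 − 0.34) × (1 − 0.08) × (1 − 0.49) × (1 − 0.07) = 0.66 × 0.92 × 0.51 × 0.93 = 0.28799496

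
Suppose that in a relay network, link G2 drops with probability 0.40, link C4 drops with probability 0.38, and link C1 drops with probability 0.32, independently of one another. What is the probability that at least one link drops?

Independence gives P(none) = ∏(1 − pᵢ).
P(none) = (1 − 0.40) × (1 − 0.38) × (1 − 0.32) = 0.60 × 0.62 × 0.68 = 0.25296
P(at least one) = 1 − 0.25296 = 0.74704

0.74704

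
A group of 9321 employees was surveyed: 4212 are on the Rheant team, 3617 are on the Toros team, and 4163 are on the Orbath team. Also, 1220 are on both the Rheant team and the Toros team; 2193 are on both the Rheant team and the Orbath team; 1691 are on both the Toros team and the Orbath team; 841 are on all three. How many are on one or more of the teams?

7729

By inclusion–exclusion:
N(≥1) = 4212 + 3617 + 4163 − 1220 − 2193 − 1691 + 841 = 7729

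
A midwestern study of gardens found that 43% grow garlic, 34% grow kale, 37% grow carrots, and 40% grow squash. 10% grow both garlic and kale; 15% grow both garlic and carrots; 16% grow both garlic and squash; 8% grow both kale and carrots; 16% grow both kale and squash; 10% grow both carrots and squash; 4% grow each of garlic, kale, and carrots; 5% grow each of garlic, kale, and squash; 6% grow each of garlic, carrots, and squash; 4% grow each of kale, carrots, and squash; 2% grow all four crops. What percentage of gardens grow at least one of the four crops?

Apply inclusion-exclusion:
P(union) = 43 + 34 + 37 + 40 − 10 − 15 − 16 − 8 − 16 − 10 + 4 + 5 + 6 + 4 − 2 = 96%

96%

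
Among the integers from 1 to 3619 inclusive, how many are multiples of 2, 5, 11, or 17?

2380

1809 + 723 + 329 + 212 − 361 − 164 − 106 − 65 − 42 − 19 + 32 + 21 + 9 + 3 − 1 = 2380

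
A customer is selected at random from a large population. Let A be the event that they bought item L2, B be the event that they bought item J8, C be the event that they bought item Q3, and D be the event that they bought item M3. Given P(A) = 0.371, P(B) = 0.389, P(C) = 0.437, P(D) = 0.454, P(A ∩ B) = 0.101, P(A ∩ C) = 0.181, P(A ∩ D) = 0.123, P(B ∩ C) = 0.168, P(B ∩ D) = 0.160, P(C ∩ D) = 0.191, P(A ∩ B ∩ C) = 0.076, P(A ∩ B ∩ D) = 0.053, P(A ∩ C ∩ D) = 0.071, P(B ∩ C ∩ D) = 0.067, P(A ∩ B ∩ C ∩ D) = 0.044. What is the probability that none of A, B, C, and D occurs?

0.050

P(A ∪ B ∪ C ∪ D) = 0.371 + 0.389 + 0.437 + 0.454 − 0.101 − 0.181 − 0.123 − 0.168 − 0.160 − 0.191 + 0.076 + 0.053 + 0.071 + 0.067 − 0.044 = 0.950
P(none) = 1 − 0.950 = 0.050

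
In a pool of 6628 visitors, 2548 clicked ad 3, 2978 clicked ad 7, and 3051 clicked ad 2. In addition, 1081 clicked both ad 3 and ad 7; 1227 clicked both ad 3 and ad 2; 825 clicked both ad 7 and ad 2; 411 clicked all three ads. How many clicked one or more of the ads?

5855

By inclusion-exclusion,
|union| = 2548 + 2978 + 3051 − 1081 − 1227 − 825 + 411 = 5855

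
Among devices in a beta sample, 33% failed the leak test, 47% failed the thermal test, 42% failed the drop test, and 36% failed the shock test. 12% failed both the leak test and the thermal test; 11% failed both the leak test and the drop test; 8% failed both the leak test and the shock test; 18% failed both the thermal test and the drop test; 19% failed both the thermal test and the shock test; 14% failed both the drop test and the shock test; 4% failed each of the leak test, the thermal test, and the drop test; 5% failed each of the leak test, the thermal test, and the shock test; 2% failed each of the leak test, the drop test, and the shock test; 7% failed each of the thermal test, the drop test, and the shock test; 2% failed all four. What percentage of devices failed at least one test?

Inclusion–exclusion gives
P(≥1) = 33 + 47 + 42 + 36 − 12 − 11 − 8 − 18 − 19 − 14 + 4 + 5 + 2 + 7 − 2 = 92%

92%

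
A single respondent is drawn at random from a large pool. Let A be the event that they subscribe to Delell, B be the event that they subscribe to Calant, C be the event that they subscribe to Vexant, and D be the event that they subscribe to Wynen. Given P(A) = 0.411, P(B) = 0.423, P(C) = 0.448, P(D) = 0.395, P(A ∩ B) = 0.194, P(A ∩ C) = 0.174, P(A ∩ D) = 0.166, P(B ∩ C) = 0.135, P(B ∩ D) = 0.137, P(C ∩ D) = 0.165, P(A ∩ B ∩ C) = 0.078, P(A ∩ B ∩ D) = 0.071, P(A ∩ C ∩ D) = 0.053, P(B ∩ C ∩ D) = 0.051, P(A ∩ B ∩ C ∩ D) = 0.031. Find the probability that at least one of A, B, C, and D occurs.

0.928

Using inclusion–exclusion:
P(A ∪ B ∪ C ∪ D) = 0.411 + 0.423 + 0.448 + 0.395 − 0.194 − 0.174 − 0.166 − 0.135 − 0.137 − 0.165 + 0.078 + 0.071 + 0.053 + 0.051 − 0.031 = 0.928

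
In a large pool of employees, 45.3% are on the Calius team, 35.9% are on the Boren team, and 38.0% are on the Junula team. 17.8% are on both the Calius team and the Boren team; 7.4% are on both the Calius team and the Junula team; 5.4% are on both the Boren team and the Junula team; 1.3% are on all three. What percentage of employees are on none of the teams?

By inclusion-exclusion,
P(at least one) = 45.3 + 35.9 + 38.0 − 17.8 − 7.4 − 5.4 + 1.3 = 89.9%
P(none) = 100% − 89.9% = 10.1%

10.1%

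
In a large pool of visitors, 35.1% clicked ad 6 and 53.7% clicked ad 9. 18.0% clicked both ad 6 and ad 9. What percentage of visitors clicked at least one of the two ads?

70.8%

Using inclusion–exclusion:
P(union) = 35.1 + 53.7 − 18.0 = 70.8%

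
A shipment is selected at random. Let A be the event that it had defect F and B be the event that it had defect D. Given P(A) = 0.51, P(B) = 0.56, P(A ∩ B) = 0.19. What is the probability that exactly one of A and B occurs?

0.69

P(exactly one) = 0.51 + 0.56 − 2·0.19 = 0.69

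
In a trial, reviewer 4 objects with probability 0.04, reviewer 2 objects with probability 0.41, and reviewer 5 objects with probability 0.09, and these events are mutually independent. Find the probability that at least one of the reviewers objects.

P(none) = (1 − 0.04) × (1 − 0.41) × (1 − 0.09) = 0.96 × 0.59 × 0.91 = 0.515424
P(at least one) = 1 − 0.515424 = 0.484576

0.484576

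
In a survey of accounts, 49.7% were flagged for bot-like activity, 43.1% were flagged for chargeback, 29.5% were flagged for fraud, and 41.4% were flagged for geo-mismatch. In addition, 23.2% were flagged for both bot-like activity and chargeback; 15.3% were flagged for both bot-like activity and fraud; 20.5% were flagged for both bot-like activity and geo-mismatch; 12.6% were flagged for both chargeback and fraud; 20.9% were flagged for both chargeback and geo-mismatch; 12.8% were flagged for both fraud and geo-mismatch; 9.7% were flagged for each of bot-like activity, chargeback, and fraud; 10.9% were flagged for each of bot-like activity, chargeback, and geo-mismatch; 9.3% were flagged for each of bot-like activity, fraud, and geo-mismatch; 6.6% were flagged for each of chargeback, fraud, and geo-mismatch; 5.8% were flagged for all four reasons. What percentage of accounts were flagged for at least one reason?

89.1%

P(≥1) = 49.7 + 43.1 + 29.5 + 41.4 − 23.2 − 15.3 − 20.5 − 12.6 − 20.9 − 12.8 + 9.7 + 10.9 + 9.3 + 6.6 − 5.8 = 89.1%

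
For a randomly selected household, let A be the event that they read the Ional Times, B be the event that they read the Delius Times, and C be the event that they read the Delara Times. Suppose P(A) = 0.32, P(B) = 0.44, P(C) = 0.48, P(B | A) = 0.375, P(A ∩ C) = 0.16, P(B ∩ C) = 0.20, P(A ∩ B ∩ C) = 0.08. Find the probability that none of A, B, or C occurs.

0.16

P(A ∩ B) = P(A)·P(B|A) = 0.32 × 0.375 = 0.12
Apply inclusion-exclusion:
P(A ∪ B ∪ C) = 0.32 + 0.44 + 0.48 − 0.12 − 0.16 − 0.20 + 0.08 = 0.84
P(none) = 1 − 0.84 = 0.16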